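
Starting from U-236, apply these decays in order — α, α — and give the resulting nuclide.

Start: (A, Z) = (236, 92).
After α: (232, 90).
After α: (228, 88).
Z = 88 is radium.

Ra-228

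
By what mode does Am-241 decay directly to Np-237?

alpha decay

ΔA = 237 − 241 = -4; ΔZ = 93 − 95 = -2.
A drops by 4 and Z drops by 2 — the signature of alpha emission.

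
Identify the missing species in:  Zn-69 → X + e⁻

Conserve mass number: 69 = A + 0, so A = 69.
Conserve atomic number: 30 = Z − 1, so Z = 31.
Z = 31 is gallium, so the species is Ga-69.

Ga-69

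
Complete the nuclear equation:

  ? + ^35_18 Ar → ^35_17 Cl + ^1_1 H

Conserve mass number: A + 35 = 35 + 1, so A = 1.
Conserve atomic number: Z + 18 = 17 + 1, so Z = 0.
A = 1 and Z = 0 is ^1_0 n — a neutron.

neutron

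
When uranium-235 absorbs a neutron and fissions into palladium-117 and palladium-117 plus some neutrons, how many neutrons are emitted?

Conserve mass number: 236 = 117 + 117 + k, so k = 236 − 234 = 2.
Check atomic number: 92 = 46 + 46 + 0 = 92. ✓

2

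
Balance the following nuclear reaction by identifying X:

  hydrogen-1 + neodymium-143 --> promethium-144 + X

Conserve mass number: 1 + 143 = 144 + A, so A = 0.
Conserve atomic number: 1 + 60 = 61 + Z, so Z = 0.
A = 0 and Z = 0 is γ — a gamma ray.

gamma ray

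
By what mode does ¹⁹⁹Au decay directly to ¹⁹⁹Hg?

ΔA = 199 − 199 = 0; ΔZ = 80 − 79 = +1.
A is unchanged and Z rises by 1 — a neutron has become a proton (β⁻ decay).

beta-minus decay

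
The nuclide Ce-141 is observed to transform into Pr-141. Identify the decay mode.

ΔA = 141 − 141 = 0; ΔZ = 59 − 58 = +1.
A is unchanged and Z rises by 1 — a neutron has become a proton (β⁻ decay).

beta-minus decay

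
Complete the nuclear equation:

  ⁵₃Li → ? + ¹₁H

Conserve mass number: 5 = A + 1, so A = 4.
Conserve atomic number: 3 = Z + 1, so Z = 2.
A = 4 and Z = 2 is ⁴₂He — an alpha particle.

He-4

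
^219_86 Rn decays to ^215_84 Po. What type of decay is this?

ΔA = 215 − 219 = -4; ΔZ = 84 − 86 = -2.
A drops by 4 and Z drops by 2 — the signature of alpha emission.

alpha decay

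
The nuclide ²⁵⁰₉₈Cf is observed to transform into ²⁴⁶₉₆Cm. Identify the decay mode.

alpha decay

ΔA = 246 − 250 = -4; ΔZ = 96 − 98 = -2.
A drops by 4 and Z drops by 2 — the signature of alpha emission.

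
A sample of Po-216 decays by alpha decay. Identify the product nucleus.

Pb-212

Alpha decay: mass number changes by -4, atomic number by -2.
A: 216 − 4 = 212; Z: 84 − 2 = 82.
Z = 82 is lead, so the daughter is Pb-212.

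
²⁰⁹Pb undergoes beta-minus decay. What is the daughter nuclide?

Beta-minus decay: mass number changes by +0, atomic number by +1.
A: 209 = 209; Z: 82 + 1 = 83.
Z = 83 is bismuth, so the daughter is ²⁰⁹Bi.

Bi-209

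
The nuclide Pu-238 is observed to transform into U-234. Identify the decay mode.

alpha decay

ΔA = 234 − 238 = -4; ΔZ = 92 − 94 = -2.
A drops by 4 and Z drops by 2 — the signature of alpha emission.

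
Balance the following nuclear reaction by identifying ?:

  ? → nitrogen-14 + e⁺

Conserve mass number: A = 14 + 0, so A = 14.
Conserve atomic number: Z = 7 + 1, so Z = 8.
Z = 8 is oxygen, so the species is oxygen-14.

O-14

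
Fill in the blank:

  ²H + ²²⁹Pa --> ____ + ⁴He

Conserve mass number: 2 + 229 = A + 4, so A = 227.
Conserve atomic number: 1 + 91 = Z + 2, so Z = 90.
Z = 90 is thorium, so the species is ²²⁷Th.

Th-227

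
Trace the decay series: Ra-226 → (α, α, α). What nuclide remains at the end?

Pb-214

Start: (A, Z) = (226, 88).
After α: (222, 86).
After α: (218, 84).
After α: (214, 82).
Z = 82 is lead.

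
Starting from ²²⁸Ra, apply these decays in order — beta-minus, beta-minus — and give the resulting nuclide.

Th-228

Start: (A, Z) = (228, 88).
After β⁻: (228, 89).
After β⁻: (228, 90).
Z = 90 is thorium.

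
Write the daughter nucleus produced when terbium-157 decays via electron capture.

Electron capture: mass number changes by +0, atomic number by -1.
A: 157 = 157; Z: 65 − 1 = 64.
Z = 64 is gadolinium, so the daughter is gadolinium-157.

Gd-157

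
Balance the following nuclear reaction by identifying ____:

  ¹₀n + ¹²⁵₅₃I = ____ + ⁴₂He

Sb-122

Conserve mass number: 1 + 125 = A + 4, so A = 122.
Conserve atomic number: 0 + 53 = Z + 2, so Z = 51.
Z = 51 is antimony, so the species is ¹²²₅₁Sb.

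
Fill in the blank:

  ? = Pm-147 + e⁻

Conserve mass number: A = 147 + 0, so A = 147.
Conserve atomic number: Z = 61 − 1, so Z = 60.
Z = 60 is neodymium, so the species is Nd-147.

Nd-147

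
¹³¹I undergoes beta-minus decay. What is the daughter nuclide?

Beta-minus decay: mass number changes by +0, atomic number by +1.
A: 131 = 131; Z: 53 + 1 = 54.
Z = 54 is xenon, so the daughter is ¹³¹Xe.

Xe-131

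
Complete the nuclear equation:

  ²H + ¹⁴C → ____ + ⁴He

B-12

Conserve mass number: 2 + 14 = A + 4, so A = 12.
Conserve atomic number: 1 + 6 = Z + 2, so Z = 5.
Z = 5 is boron, so the species is ¹²B.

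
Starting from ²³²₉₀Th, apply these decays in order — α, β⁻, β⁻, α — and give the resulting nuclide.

Start: (A, Z) = (232, 90).
After α: (228, 88).
After β⁻: (228, 89).
After β⁻: (228, 90).
After α: (224, 88).
Z = 88 is radium.

Ra-224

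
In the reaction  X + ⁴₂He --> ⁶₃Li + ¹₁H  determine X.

Conserve mass number: A + 4 = 6 + 1, so A = 3.
Conserve atomic number: Z + 2 = 3 + 1, so Z = 2.
Z = 2 is helium, so the species is ³₂He.

He-3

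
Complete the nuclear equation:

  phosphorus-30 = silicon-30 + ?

Conserve mass number: 30 = 30 + A, so A = 0.
Conserve atomic number: 15 = 14 + Z, so Z = 1.
A = 0 and Z = 1 is e⁺ — a positron.

positron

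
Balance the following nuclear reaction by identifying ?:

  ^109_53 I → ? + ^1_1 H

Conserve mass number: 109 = A + 1, so A = 108.
Conserve atomic number: 53 = Z + 1, so Z = 52.
Z = 52 is tellurium, so the species is ^108_52 Te.

Te-108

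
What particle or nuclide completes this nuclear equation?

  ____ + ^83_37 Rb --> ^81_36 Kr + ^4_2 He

deuteron

Conserve mass number: A + 83 = 81 + 4, so A = 2.
Conserve atomic number: Z + 37 = 36 + 2, so Z = 1.
A = 2 and Z = 1 is ^2_1 H — a deuteron.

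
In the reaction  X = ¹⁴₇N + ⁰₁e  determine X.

Conserve mass number: A = 14 + 0, so A = 14.
Conserve atomic number: Z = 7 + 1, so Z = 8.
Z = 8 is oxygen, so the species is ¹⁴₈O.

O-14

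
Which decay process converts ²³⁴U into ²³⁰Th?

ΔA = 230 − 234 = -4; ΔZ = 90 − 92 = -2.
A drops by 4 and Z drops by 2 — the signature of alpha emission.

alpha decay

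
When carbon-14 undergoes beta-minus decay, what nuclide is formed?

N-14

Beta-minus decay: mass number changes by +0, atomic number by +1.
A: 14 = 14; Z: 6 + 1 = 7.
Z = 7 is nitrogen, so the daughter is nitrogen-14.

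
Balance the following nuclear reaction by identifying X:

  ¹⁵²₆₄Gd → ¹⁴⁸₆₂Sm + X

alpha particle

Conserve mass number: 152 = 148 + A, so A = 4.
Conserve atomic number: 64 = 62 + Z, so Z = 2.
A = 4 and Z = 2 is ⁴₂He — an alpha particle.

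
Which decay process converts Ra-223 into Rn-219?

ΔA = 219 − 223 = -4; ΔZ = 86 − 88 = -2.
A drops by 4 and Z drops by 2 — the signature of alpha emission.

alpha decay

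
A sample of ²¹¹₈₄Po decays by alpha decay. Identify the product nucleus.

Pb-207

Alpha decay: mass number changes by -4, atomic number by -2.
A: 211 − 4 = 207; Z: 84 − 2 = 82.
Z = 82 is lead, so the daughter is ²⁰⁷₈₂Pb.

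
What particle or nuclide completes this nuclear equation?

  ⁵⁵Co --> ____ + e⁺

Fe-55

Conserve mass number: 55 = A + 0, so A = 55.
Conserve atomic number: 27 = Z + 1, so Z = 26.
Z = 26 is iron, so the species is ⁵⁵Fe.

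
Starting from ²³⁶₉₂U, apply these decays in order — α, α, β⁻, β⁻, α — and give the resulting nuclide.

Start: (A, Z) = (236, 92).
After α: (232, 90).
After α: (228, 88).
After β⁻: (228, 89).
After β⁻: (228, 90).
After α: (224, 88).
Z = 88 is radium.

Ra-224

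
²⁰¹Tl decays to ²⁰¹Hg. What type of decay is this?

ΔA = 201 − 201 = 0; ΔZ = 80 − 81 = -1.
A is unchanged and Z drops by 1 — a proton has become a neutron (β⁺ emission or electron capture).

beta-plus decay or electron capture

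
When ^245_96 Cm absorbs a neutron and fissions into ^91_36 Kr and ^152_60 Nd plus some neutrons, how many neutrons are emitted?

Conserve mass number: 246 = 91 + 152 + k, so k = 246 − 243 = 3.
Check atomic number: 96 = 36 + 60 + 0 = 96. ✓

3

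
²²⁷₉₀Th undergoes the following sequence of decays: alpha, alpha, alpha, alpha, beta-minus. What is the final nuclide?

Start: (A, Z) = (227, 90).
After α: (223, 88).
After α: (219, 86).
After α: (215, 84).
After α: (211, 82).
After β⁻: (211, 83).
Z = 83 is bismuth.

Bi-211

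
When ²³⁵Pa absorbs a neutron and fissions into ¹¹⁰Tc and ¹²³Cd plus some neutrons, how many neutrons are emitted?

3

Conserve mass number: 236 = 110 + 123 + k, so k = 236 − 233 = 3.
Check atomic number: 91 = 43 + 48 + 0 = 91. ✓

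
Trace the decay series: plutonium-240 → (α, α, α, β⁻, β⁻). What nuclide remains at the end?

Th-228

Start: (A, Z) = (240, 94).
After α: (236, 92).
After α: (232, 90).
After α: (228, 88).
After β⁻: (228, 89).
After β⁻: (228, 90).
Z = 90 is thorium.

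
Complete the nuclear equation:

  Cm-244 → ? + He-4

Pu-240

Conserve mass number: 244 = A + 4, so A = 240.
Conserve atomic number: 96 = Z + 2, so Z = 94.
Z = 94 is plutonium, so the species is Pu-240.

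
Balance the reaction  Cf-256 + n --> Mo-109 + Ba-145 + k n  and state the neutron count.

3

Conserve mass number: 257 = 109 + 145 + k, so k = 257 − 254 = 3.
Check atomic number: 98 = 42 + 56 + 0 = 98. ✓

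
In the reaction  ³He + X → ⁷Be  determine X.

alpha particle

Conserve mass number: 3 + A = 7, so A = 4.
Conserve atomic number: 2 + Z = 4, so Z = 2.
A = 4 and Z = 2 is ⁴He — an alpha particle.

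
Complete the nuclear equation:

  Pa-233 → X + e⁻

U-233

Conserve mass number: 233 = A + 0, so A = 233.
Conserve atomic number: 91 = Z − 1, so Z = 92.
Z = 92 is uranium, so the species is U-233.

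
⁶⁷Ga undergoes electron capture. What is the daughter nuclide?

Zn-67

Electron capture: mass number changes by +0, atomic number by -1.
A: 67 = 67; Z: 31 − 1 = 30.
Z = 30 is zinc, so the daughter is ⁶⁷Zn.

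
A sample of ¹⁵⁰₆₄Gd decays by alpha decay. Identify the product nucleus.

Sm-146

Alpha decay: mass number changes by -4, atomic number by -2.
A: 150 − 4 = 146; Z: 64 − 2 = 62.
Z = 62 is samarium, so the daughter is ¹⁴⁶₆₂Sm.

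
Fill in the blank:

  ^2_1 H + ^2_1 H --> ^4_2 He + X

gamma ray

Conserve mass number: 2 + 2 = 4 + A, so A = 0.
Conserve atomic number: 1 + 1 = 2 + Z, so Z = 0.
A = 0 and Z = 0 is ^0_0 γ — a gamma ray.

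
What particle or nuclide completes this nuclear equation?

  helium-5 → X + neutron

Conserve mass number: 5 = A + 1, so A = 4.
Conserve atomic number: 2 = Z + 0, so Z = 2.
A = 4 and Z = 2 is helium-4 — an alpha particle.

He-4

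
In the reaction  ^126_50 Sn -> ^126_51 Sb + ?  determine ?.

Conserve mass number: 126 = 126 + A, so A = 0.
Conserve atomic number: 50 = 51 + Z, so Z = -1.
A = 0 and Z = -1 is ^0_-1 e — a beta-minus particle.

beta-minus particle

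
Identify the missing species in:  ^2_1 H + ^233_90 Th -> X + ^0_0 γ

Conserve mass number: 2 + 233 = A + 0, so A = 235.
Conserve atomic number: 1 + 90 = Z + 0, so Z = 91.
Z = 91 is protactinium, so the species is ^235_91 Pa.

Pa-235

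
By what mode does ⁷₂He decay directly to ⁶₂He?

neutron emission

ΔA = 6 − 7 = -1; ΔZ = 2 − 2 = +0.
A drops by 1 with Z unchanged — a neutron was emitted.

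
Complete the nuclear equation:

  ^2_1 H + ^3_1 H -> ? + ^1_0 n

Conserve mass number: 2 + 3 = A + 1, so A = 4.
Conserve atomic number: 1 + 1 = Z + 0, so Z = 2.
A = 4 and Z = 2 is ^4_2 He — an alpha particle.

He-4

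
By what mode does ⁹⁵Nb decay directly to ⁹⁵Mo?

beta-minus decay

ΔA = 95 − 95 = 0; ΔZ = 42 − 41 = +1.
A is unchanged and Z rises by 1 — a neutron has become a proton (β⁻ decay).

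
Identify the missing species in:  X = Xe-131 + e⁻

Conserve mass number: A = 131 + 0, so A = 131.
Conserve atomic number: Z = 54 − 1, so Z = 53.
Z = 53 is iodine, so the species is I-131.

I-131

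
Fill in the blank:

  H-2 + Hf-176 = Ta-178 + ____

gamma ray

Conserve mass number: 2 + 176 = 178 + A, so A = 0.
Conserve atomic number: 1 + 72 = 73 + Z, so Z = 0.
A = 0 and Z = 0 is γ — a gamma ray.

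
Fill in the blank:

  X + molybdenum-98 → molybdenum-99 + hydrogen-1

deuteron

Conserve mass number: A + 98 = 99 + 1, so A = 2.
Conserve atomic number: Z + 42 = 42 + 1, so Z = 1.
A = 2 and Z = 1 is hydrogen-2 — a deuteron.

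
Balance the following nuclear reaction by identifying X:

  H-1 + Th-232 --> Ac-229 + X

alpha particle

Conserve mass number: 1 + 232 = 229 + A, so A = 4.
Conserve atomic number: 1 + 90 = 89 + Z, so Z = 2.
A = 4 and Z = 2 is He-4 — an alpha particle.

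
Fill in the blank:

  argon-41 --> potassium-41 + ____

beta-minus particle

Conserve mass number: 41 = 41 + A, so A = 0.
Conserve atomic number: 18 = 19 + Z, so Z = -1.
A = 0 and Z = -1 is e⁻ — a beta-minus particle.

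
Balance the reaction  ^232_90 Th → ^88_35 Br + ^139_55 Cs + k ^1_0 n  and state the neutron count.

Conserve mass number: 232 = 88 + 139 + k, so k = 232 − 227 = 5.
Check atomic number: 90 = 35 + 55 + 0 = 90. ✓

5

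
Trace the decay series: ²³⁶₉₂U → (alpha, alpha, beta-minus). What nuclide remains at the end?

Start: (A, Z) = (236, 92).
After α: (232, 90).
After α: (228, 88).
After β⁻: (228, 89).
Z = 89 is actinium.

Ac-228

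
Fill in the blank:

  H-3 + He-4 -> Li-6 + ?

neutron

Conserve mass number: 3 + 4 = 6 + A, so A = 1.
Conserve atomic number: 1 + 2 = 3 + Z, so Z = 0.
A = 1 and Z = 0 is n — a neutron.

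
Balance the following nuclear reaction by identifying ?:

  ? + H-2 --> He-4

Conserve mass number: A + 2 = 4, so A = 2.
Conserve atomic number: Z + 1 = 2, so Z = 1.
A = 2 and Z = 1 is H-2 — a deuteron.

deuteron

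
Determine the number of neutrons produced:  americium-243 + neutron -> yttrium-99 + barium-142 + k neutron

Conserve mass number: 244 = 99 + 142 + k, so k = 244 − 241 = 3.
Check atomic number: 95 = 39 + 56 + 0 = 95. ✓

3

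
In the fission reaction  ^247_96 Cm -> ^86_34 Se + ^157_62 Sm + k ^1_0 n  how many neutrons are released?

Conserve mass number: 247 = 86 + 157 + k, so k = 247 − 243 = 4.
Check atomic number: 96 = 34 + 62 + 0 = 96. ✓

4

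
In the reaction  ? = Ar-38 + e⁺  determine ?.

K-38

Conserve mass number: A = 38 + 0, so A = 38.
Conserve atomic number: Z = 18 + 1, so Z = 19.
Z = 19 is potassium, so the species is K-38.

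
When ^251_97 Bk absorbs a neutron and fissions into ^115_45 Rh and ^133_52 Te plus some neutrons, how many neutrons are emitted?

4

Conserve mass number: 252 = 115 + 133 + k, so k = 252 − 248 = 4.
Check atomic number: 97 = 45 + 52 + 0 = 97. ✓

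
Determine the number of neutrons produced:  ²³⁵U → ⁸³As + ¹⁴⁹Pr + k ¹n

Conserve mass number: 235 = 83 + 149 + k, so k = 235 − 232 = 3.
Check atomic number: 92 = 33 + 59 + 0 = 92. ✓

3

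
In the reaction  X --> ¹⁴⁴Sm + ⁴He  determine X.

Gd-148

Conserve mass number: A = 144 + 4, so A = 148.
Conserve atomic number: Z = 62 + 2, so Z = 64.
Z = 64 is gadolinium, so the species is ¹⁴⁸Gd.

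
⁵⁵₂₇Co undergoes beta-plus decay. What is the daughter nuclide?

Fe-55

Beta-plus decay: mass number changes by +0, atomic number by -1.
A: 55 = 55; Z: 27 − 1 = 26.
Z = 26 is iron, so the daughter is ⁵⁵₂₆Fe.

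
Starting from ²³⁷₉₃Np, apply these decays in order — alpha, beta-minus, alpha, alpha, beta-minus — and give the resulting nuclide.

Start: (A, Z) = (237, 93).
After α: (233, 91).
After β⁻: (233, 92).
After α: (229, 90).
After α: (225, 88).
After β⁻: (225, 89).
Z = 89 is actinium.

Ac-225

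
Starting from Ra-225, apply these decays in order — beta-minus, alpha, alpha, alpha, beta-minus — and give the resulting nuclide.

Po-213

Start: (A, Z) = (225, 88).
After β⁻: (225, 89).
After α: (221, 87).
After α: (217, 85).
After α: (213, 83).
After β⁻: (213, 84).
Z = 84 is polonium.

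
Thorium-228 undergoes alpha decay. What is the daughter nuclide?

Ra-224

Alpha decay: mass number changes by -4, atomic number by -2.
A: 228 − 4 = 224; Z: 90 − 2 = 88.
Z = 88 is radium, so the daughter is radium-224.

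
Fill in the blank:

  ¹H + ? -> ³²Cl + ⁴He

Conserve mass number: 1 + A = 32 + 4, so A = 35.
Conserve atomic number: 1 + Z = 17 + 2, so Z = 18.
Z = 18 is argon, so the species is ³⁵Ar.

Ar-35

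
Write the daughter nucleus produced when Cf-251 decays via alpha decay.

Alpha decay: mass number changes by -4, atomic number by -2.
A: 251 − 4 = 247; Z: 98 − 2 = 96.
Z = 96 is curium, so the daughter is Cm-247.

Cm-247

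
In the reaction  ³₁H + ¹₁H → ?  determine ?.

Conserve mass number: 3 + 1 = A, so A = 4.
Conserve atomic number: 1 + 1 = Z, so Z = 2.
A = 4 and Z = 2 is ⁴₂He — an alpha particle.

He-4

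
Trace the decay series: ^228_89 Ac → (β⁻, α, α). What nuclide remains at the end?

Start: (A, Z) = (228, 89).
After β⁻: (228, 90).
After α: (224, 88).
After α: (220, 86).
Z = 86 is radon.

Rn-220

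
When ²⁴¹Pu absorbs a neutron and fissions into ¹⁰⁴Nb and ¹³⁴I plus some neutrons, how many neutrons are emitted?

Conserve mass number: 242 = 104 + 134 + k, so k = 242 − 238 = 4.
Check atomic number: 94 = 41 + 53 + 0 = 94. ✓

4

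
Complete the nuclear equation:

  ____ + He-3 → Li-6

Conserve mass number: A + 3 = 6, so A = 3.
Conserve atomic number: Z + 2 = 3, so Z = 1.
A = 3 and Z = 1 is H-3 — a triton.

triton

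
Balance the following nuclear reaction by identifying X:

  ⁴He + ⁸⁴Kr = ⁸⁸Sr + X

gamma ray

Conserve mass number: 4 + 84 = 88 + A, so A = 0.
Conserve atomic number: 2 + 36 = 38 + Z, so Z = 0.
A = 0 and Z = 0 is γ — a gamma ray.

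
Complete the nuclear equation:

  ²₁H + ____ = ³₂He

proton

Conserve mass number: 2 + A = 3, so A = 1.
Conserve atomic number: 1 + Z = 2, so Z = 1.
A = 1 and Z = 1 is ¹₁H — a proton.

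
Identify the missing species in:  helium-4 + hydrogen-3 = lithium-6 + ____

neutron

Conserve mass number: 4 + 3 = 6 + A, so A = 1.
Conserve atomic number: 2 + 1 = 3 + Z, so Z = 0.
A = 1 and Z = 0 is neutron — a neutron.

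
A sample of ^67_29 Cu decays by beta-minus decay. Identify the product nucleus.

Zn-67

Beta-minus decay: mass number changes by +0, atomic number by +1.
A: 67 = 67; Z: 29 + 1 = 30.
Z = 30 is zinc, so the daughter is ^67_30 Zn.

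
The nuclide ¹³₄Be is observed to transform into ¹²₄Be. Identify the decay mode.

neutron emission

ΔA = 12 − 13 = -1; ΔZ = 4 − 4 = +0.
A drops by 1 with Z unchanged — a neutron was emitted.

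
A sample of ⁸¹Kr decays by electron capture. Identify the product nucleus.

Br-81

Electron capture: mass number changes by +0, atomic number by -1.
A: 81 = 81; Z: 36 − 1 = 35.
Z = 35 is bromine, so the daughter is ⁸¹Br.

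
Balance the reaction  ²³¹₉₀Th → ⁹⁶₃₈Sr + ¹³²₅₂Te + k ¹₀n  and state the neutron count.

Conserve mass number: 231 = 96 + 132 + k, so k = 231 − 228 = 3.
Check atomic number: 90 = 38 + 52 + 0 = 90. ✓

3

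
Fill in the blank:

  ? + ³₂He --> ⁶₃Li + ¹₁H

alpha particle

Conserve mass number: A + 3 = 6 + 1, so A = 4.
Conserve atomic number: Z + 2 = 3 + 1, so Z = 2.
A = 4 and Z = 2 is ⁴₂He — an alpha particle.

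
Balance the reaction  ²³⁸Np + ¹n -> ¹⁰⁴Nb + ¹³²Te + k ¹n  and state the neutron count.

3

Conserve mass number: 239 = 104 + 132 + k, so k = 239 − 236 = 3.
Check atomic number: 93 = 41 + 52 + 0 = 93. ✓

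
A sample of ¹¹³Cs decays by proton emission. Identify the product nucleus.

Xe-112

Proton emission: mass number changes by -1, atomic number by -1.
A: 113 − 1 = 112; Z: 55 − 1 = 54.
Z = 54 is xenon, so the daughter is ¹¹²Xe.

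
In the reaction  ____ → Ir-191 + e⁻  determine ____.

Conserve mass number: A = 191 + 0, so A = 191.
Conserve atomic number: Z = 77 − 1, so Z = 76.
Z = 76 is osmium, so the species is Os-191.

Os-191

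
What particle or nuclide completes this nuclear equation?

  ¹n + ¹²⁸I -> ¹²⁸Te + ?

proton

Conserve mass number: 1 + 128 = 128 + A, so A = 1.
Conserve atomic number: 0 + 53 = 52 + Z, so Z = 1.
A = 1 and Z = 1 is ¹H — a proton.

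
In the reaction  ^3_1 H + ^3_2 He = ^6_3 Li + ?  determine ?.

gamma ray

Conserve mass number: 3 + 3 = 6 + A, so A = 0.
Conserve atomic number: 1 + 2 = 3 + Z, so Z = 0.
A = 0 and Z = 0 is ^0_0 γ — a gamma ray.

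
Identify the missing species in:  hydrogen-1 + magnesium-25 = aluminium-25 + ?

neutron

Conserve mass number: 1 + 25 = 25 + A, so A = 1.
Conserve atomic number: 1 + 12 = 13 + Z, so Z = 0.
A = 1 and Z = 0 is neutron — a neutron.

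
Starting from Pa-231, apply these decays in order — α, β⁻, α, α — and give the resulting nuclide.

Start: (A, Z) = (231, 91).
After α: (227, 89).
After β⁻: (227, 90).
After α: (223, 88).
After α: (219, 86).
Z = 86 is radon.

Rn-219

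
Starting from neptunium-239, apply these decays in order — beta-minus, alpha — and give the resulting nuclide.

Start: (A, Z) = (239, 93).
After β⁻: (239, 94).
After α: (235, 92).
Z = 92 is uranium.

U-235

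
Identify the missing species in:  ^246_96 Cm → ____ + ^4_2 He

Pu-242

Conserve mass number: 246 = A + 4, so A = 242.
Conserve atomic number: 96 = Z + 2, so Z = 94.
Z = 94 is plutonium, so the species is ^242_94 Pu.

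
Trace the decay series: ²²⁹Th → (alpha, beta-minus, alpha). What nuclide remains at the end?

Fr-221

Start: (A, Z) = (229, 90).
After α: (225, 88).
After β⁻: (225, 89).
After α: (221, 87).
Z = 87 is francium.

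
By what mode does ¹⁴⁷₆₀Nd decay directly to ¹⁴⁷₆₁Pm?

beta-minus decay

ΔA = 147 − 147 = 0; ΔZ = 61 − 60 = +1.
A is unchanged and Z rises by 1 — a neutron has become a proton (β⁻ decay).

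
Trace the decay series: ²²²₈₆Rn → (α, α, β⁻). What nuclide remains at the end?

Start: (A, Z) = (222, 86).
After α: (218, 84).
After α: (214, 82).
After β⁻: (214, 83).
Z = 83 is bismuth.

Bi-214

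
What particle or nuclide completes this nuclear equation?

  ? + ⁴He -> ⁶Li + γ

deuteron

Conserve mass number: A + 4 = 6 + 0, so A = 2.
Conserve atomic number: Z + 2 = 3 + 0, so Z = 1.
A = 2 and Z = 1 is ²H — a deuteron.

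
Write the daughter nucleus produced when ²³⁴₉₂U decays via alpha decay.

Th-230

Alpha decay: mass number changes by -4, atomic number by -2.
A: 234 − 4 = 230; Z: 92 − 2 = 90.
Z = 90 is thorium, so the daughter is ²³⁰₉₀Th.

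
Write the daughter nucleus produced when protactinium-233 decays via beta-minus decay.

U-233

Beta-minus decay: mass number changes by +0, atomic number by +1.
A: 233 = 233; Z: 91 + 1 = 92.
Z = 92 is uranium, so the daughter is uranium-233.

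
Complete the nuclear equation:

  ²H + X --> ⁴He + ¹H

Conserve mass number: 2 + A = 4 + 1, so A = 3.
Conserve atomic number: 1 + Z = 2 + 1, so Z = 2.
Z = 2 is helium, so the species is ³He.

He-3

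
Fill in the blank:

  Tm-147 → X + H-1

Conserve mass number: 147 = A + 1, so A = 146.
Conserve atomic number: 69 = Z + 1, so Z = 68.
Z = 68 is erbium, so the species is Er-146.

Er-146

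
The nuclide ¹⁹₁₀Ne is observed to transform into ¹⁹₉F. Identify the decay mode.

ΔA = 19 − 19 = 0; ΔZ = 9 − 10 = -1.
A is unchanged and Z drops by 1 — a proton has become a neutron (β⁺ emission or electron capture).

beta-plus decay or electron capture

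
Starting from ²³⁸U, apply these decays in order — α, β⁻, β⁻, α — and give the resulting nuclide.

Start: (A, Z) = (238, 92).
After α: (234, 90).
After β⁻: (234, 91).
After β⁻: (234, 92).
After α: (230, 90).
Z = 90 is thorium.

Th-230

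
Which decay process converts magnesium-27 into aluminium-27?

ΔA = 27 − 27 = 0; ΔZ = 13 − 12 = +1.
A is unchanged and Z rises by 1 — a neutron has become a proton (β⁻ decay).

beta-minus decay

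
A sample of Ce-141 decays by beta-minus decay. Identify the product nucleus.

Pr-141

Beta-minus decay: mass number changes by +0, atomic number by +1.
A: 141 = 141; Z: 58 + 1 = 59.
Z = 59 is praseodymium, so the daughter is Pr-141.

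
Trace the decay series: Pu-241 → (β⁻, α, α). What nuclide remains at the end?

Pa-233

Start: (A, Z) = (241, 94).
After β⁻: (241, 95).
After α: (237, 93).
After α: (233, 91).
Z = 91 is protactinium.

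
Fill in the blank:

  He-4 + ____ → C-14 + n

Be-11

Conserve mass number: 4 + A = 14 + 1, so A = 11.
Conserve atomic number: 2 + Z = 6 + 0, so Z = 4.
Z = 4 is beryllium, so the species is Be-11.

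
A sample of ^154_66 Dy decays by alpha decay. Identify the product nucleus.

Gd-150

Alpha decay: mass number changes by -4, atomic number by -2.
A: 154 − 4 = 150; Z: 66 − 2 = 64.
Z = 64 is gadolinium, so the daughter is ^150_64 Gd.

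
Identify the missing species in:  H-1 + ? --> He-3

Conserve mass number: 1 + A = 3, so A = 2.
Conserve atomic number: 1 + Z = 2, so Z = 1.
A = 2 and Z = 1 is H-2 — a deuteron.

deuteron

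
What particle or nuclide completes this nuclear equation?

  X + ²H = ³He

Conserve mass number: A + 2 = 3, so A = 1.
Conserve atomic number: Z + 1 = 2, so Z = 1.
A = 1 and Z = 1 is ¹H — a proton.

proton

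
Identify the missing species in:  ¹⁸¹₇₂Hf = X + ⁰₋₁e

Ta-181

Conserve mass number: 181 = A + 0, so A = 181.
Conserve atomic number: 72 = Z − 1, so Z = 73.
Z = 73 is tantalum, so the species is ¹⁸¹₇₃Ta.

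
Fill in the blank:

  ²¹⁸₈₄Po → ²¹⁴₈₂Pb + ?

alpha particle

Conserve mass number: 218 = 214 + A, so A = 4.
Conserve atomic number: 84 = 82 + Z, so Z = 2.
A = 4 and Z = 2 is ⁴₂He — an alpha particle.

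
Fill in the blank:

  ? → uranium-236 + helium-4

Conserve mass number: A = 236 + 4, so A = 240.
Conserve atomic number: Z = 92 + 2, so Z = 94.
Z = 94 is plutonium, so the species is plutonium-240.

Pu-240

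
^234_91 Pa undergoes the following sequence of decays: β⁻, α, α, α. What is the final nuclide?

Start: (A, Z) = (234, 91).
After β⁻: (234, 92).
After α: (230, 90).
After α: (226, 88).
After α: (222, 86).
Z = 86 is radon.

Rn-222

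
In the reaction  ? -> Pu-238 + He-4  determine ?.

Conserve mass number: A = 238 + 4, so A = 242.
Conserve atomic number: Z = 94 + 2, so Z = 96.
Z = 96 is curium, so the species is Cm-242.

Cm-242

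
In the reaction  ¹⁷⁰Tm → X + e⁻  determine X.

Conserve mass number: 170 = A + 0, so A = 170.
Conserve atomic number: 69 = Z − 1, so Z = 70.
Z = 70 is ytterbium, so the species is ¹⁷⁰Yb.

Yb-170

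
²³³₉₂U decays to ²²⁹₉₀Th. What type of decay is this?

alpha decay

ΔA = 229 − 233 = -4; ΔZ = 90 − 92 = -2.
A drops by 4 and Z drops by 2 — the signature of alpha emission.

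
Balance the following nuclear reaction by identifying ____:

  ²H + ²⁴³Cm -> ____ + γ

Conserve mass number: 2 + 243 = A + 0, so A = 245.
Conserve atomic number: 1 + 96 = Z + 0, so Z = 97.
Z = 97 is berkelium, so the species is ²⁴⁵Bk.

Bk-245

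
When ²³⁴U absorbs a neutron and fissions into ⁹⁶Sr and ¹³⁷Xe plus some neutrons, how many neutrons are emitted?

2

Conserve mass number: 235 = 96 + 137 + k, so k = 235 − 233 = 2.
Check atomic number: 92 = 38 + 54 + 0 = 92. ✓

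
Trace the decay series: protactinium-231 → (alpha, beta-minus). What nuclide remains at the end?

Th-227

Start: (A, Z) = (231, 91).
After α: (227, 89).
After β⁻: (227, 90).
Z = 90 is thorium.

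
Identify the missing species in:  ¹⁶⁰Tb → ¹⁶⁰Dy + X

beta-minus particle

Conserve mass number: 160 = 160 + A, so A = 0.
Conserve atomic number: 65 = 66 + Z, so Z = -1.
A = 0 and Z = -1 is e⁻ — a beta-minus particle.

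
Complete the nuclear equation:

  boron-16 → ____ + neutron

B-15

Conserve mass number: 16 = A + 1, so A = 15.
Conserve atomic number: 5 = Z + 0, so Z = 5.
Z = 5 is boron, so the species is boron-15.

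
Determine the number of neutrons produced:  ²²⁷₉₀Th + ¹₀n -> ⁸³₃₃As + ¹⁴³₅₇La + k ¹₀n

2

Conserve mass number: 228 = 83 + 143 + k, so k = 228 − 226 = 2.
Check atomic number: 90 = 33 + 57 + 0 = 90. ✓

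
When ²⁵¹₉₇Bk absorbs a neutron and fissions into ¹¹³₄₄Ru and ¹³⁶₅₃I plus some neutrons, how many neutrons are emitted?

3

Conserve mass number: 252 = 113 + 136 + k, so k = 252 − 249 = 3.
Check atomic number: 97 = 44 + 53 + 0 = 97. ✓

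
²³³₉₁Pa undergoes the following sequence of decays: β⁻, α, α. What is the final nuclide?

Start: (A, Z) = (233, 91).
After β⁻: (233, 92).
After α: (229, 90).
After α: (225, 88).
Z = 88 is radium.

Ra-225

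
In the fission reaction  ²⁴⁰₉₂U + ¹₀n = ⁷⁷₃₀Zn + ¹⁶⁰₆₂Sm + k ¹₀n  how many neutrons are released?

4

Conserve mass number: 241 = 77 + 160 + k, so k = 241 − 237 = 4.
Check atomic number: 92 = 30 + 62 + 0 = 92. ✓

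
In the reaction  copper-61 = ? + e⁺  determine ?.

Conserve mass number: 61 = A + 0, so A = 61.
Conserve atomic number: 29 = Z + 1, so Z = 28.
Z = 28 is nickel, so the species is nickel-61.

Ni-61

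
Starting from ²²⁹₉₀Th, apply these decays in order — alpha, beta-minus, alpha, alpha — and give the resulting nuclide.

At-217

Start: (A, Z) = (229, 90).
After α: (225, 88).
After β⁻: (225, 89).
After α: (221, 87).
After α: (217, 85).
Z = 85 is astatine.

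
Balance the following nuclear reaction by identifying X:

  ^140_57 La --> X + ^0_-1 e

Conserve mass number: 140 = A + 0, so A = 140.
Conserve atomic number: 57 = Z − 1, so Z = 58.
Z = 58 is cerium, so the species is ^140_58 Ce.

Ce-140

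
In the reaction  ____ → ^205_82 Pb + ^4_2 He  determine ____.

Po-209

Conserve mass number: A = 205 + 4, so A = 209.
Conserve atomic number: Z = 82 + 2, so Z = 84.
Z = 84 is polonium, so the species is ^209_84 Po.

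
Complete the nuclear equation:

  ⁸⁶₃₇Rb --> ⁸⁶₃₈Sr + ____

beta-minus particle

Conserve mass number: 86 = 86 + A, so A = 0.
Conserve atomic number: 37 = 38 + Z, so Z = -1.
A = 0 and Z = -1 is ⁰₋₁e — a beta-minus particle.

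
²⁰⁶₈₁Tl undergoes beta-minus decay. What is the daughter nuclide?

Beta-minus decay: mass number changes by +0, atomic number by +1.
A: 206 = 206; Z: 81 + 1 = 82.
Z = 82 is lead, so the daughter is ²⁰⁶₈₂Pb.

Pb-206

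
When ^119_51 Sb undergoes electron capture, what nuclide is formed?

Electron capture: mass number changes by +0, atomic number by -1.
A: 119 = 119; Z: 51 − 1 = 50.
Z = 50 is tin, so the daughter is ^119_50 Sn.

Sn-119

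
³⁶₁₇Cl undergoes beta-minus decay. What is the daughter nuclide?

Beta-minus decay: mass number changes by +0, atomic number by +1.
A: 36 = 36; Z: 17 + 1 = 18.
Z = 18 is argon, so the daughter is ³⁶₁₈Ar.

Ar-36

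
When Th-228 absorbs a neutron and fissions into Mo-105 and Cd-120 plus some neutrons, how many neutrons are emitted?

Conserve mass number: 229 = 105 + 120 + k, so k = 229 − 225 = 4.
Check atomic number: 90 = 42 + 48 + 0 = 90. ✓

4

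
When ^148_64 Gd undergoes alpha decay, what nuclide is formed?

Sm-144

Alpha decay: mass number changes by -4, atomic number by -2.
A: 148 − 4 = 144; Z: 64 − 2 = 62.
Z = 62 is samarium, so the daughter is ^144_62 Sm.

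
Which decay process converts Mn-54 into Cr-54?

beta-plus decay or electron capture

ΔA = 54 − 54 = 0; ΔZ = 24 − 25 = -1.
A is unchanged and Z drops by 1 — a proton has become a neutron (β⁺ emission or electron capture).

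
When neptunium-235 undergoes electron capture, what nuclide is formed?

Electron capture: mass number changes by +0, atomic number by -1.
A: 235 = 235; Z: 93 − 1 = 92.
Z = 92 is uranium, so the daughter is uranium-235.

U-235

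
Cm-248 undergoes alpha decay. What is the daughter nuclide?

Pu-244

Alpha decay: mass number changes by -4, atomic number by -2.
A: 248 − 4 = 244; Z: 96 − 2 = 94.
Z = 94 is plutonium, so the daughter is Pu-244.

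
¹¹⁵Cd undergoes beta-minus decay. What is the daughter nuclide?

Beta-minus decay: mass number changes by +0, atomic number by +1.
A: 115 = 115; Z: 48 + 1 = 49.
Z = 49 is indium, so the daughter is ¹¹⁵In.

In-115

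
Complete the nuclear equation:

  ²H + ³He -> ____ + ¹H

Conserve mass number: 2 + 3 = A + 1, so A = 4.
Conserve atomic number: 1 + 2 = Z + 1, so Z = 2.
A = 4 and Z = 2 is ⁴He — an alpha particle.

He-4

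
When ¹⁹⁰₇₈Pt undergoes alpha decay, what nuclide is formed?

Alpha decay: mass number changes by -4, atomic number by -2.
A: 190 − 4 = 186; Z: 78 − 2 = 76.
Z = 76 is osmium, so the daughter is ¹⁸⁶₇₆Os.

Os-186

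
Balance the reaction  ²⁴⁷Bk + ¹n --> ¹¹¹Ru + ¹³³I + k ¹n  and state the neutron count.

Conserve mass number: 248 = 111 + 133 + k, so k = 248 − 244 = 4.
Check atomic number: 97 = 44 + 53 + 0 = 97. ✓

4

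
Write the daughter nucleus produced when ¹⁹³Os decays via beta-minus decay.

Ir-193

Beta-minus decay: mass number changes by +0, atomic number by +1.
A: 193 = 193; Z: 76 + 1 = 77.
Z = 77 is iridium, so the daughter is ¹⁹³Ir.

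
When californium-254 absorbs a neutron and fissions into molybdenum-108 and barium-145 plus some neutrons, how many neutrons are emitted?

2

Conserve mass number: 255 = 108 + 145 + k, so k = 255 − 253 = 2.
Check atomic number: 98 = 42 + 56 + 0 = 98. ✓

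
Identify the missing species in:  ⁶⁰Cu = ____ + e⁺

Conserve mass number: 60 = A + 0, so A = 60.
Conserve atomic number: 29 = Z + 1, so Z = 28.
Z = 28 is nickel, so the species is ⁶⁰Ni.

Ni-60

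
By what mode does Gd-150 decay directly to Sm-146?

ΔA = 146 − 150 = -4; ΔZ = 62 − 64 = -2.
A drops by 4 and Z drops by 2 — the signature of alpha emission.

alpha decay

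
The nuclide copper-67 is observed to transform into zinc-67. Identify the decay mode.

ΔA = 67 − 67 = 0; ΔZ = 30 − 29 = +1.
A is unchanged and Z rises by 1 — a neutron has become a proton (β⁻ decay).

beta-minus decay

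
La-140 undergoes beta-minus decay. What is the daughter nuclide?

Beta-minus decay: mass number changes by +0, atomic number by +1.
A: 140 = 140; Z: 57 + 1 = 58.
Z = 58 is cerium, so the daughter is Ce-140.

Ce-140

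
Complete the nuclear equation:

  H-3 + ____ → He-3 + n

Conserve mass number: 3 + A = 3 + 1, so A = 1.
Conserve atomic number: 1 + Z = 2 + 0, so Z = 1.
A = 1 and Z = 1 is H-1 — a proton.

proton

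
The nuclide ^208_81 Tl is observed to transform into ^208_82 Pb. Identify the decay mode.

ΔA = 208 − 208 = 0; ΔZ = 82 − 81 = +1.
A is unchanged and Z rises by 1 — a neutron has become a proton (β⁻ decay).

beta-minus decay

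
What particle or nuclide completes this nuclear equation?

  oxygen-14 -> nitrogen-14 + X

Conserve mass number: 14 = 14 + A, so A = 0.
Conserve atomic number: 8 = 7 + Z, so Z = 1.
A = 0 and Z = 1 is e⁺ — a positron.

positron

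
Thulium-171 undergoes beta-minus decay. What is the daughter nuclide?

Yb-171

Beta-minus decay: mass number changes by +0, atomic number by +1.
A: 171 = 171; Z: 69 + 1 = 70.
Z = 70 is ytterbium, so the daughter is ytterbium-171.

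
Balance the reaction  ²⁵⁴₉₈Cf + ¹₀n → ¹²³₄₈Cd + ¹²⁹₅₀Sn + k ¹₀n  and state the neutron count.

Conserve mass number: 255 = 123 + 129 + k, so k = 255 − 252 = 3.
Check atomic number: 98 = 48 + 50 + 0 = 98. ✓

3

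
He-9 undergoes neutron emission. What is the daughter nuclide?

Neutron emission: mass number changes by -1, atomic number by +0.
A: 9 − 1 = 8; Z: 2 = 2.
Z = 2 is helium, so the daughter is He-8.

He-8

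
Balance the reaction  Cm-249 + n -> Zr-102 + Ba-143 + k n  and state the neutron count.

5

Conserve mass number: 250 = 102 + 143 + k, so k = 250 − 245 = 5.
Check atomic number: 96 = 40 + 56 + 0 = 96. ✓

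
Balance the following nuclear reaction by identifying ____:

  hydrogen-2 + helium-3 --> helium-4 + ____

proton

Conserve mass number: 2 + 3 = 4 + A, so A = 1.
Conserve atomic number: 1 + 2 = 2 + Z, so Z = 1.
A = 1 and Z = 1 is hydrogen-1 — a proton.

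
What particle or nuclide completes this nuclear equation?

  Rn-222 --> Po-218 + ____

alpha particle

Conserve mass number: 222 = 218 + A, so A = 4.
Conserve atomic number: 86 = 84 + Z, so Z = 2.
A = 4 and Z = 2 is He-4 — an alpha particle.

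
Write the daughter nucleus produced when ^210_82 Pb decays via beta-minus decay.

Beta-minus decay: mass number changes by +0, atomic number by +1.
A: 210 = 210; Z: 82 + 1 = 83.
Z = 83 is bismuth, so the daughter is ^210_83 Bi.

Bi-210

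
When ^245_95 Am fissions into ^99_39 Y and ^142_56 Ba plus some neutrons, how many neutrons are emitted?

Conserve mass number: 245 = 99 + 142 + k, so k = 245 − 241 = 4.
Check atomic number: 95 = 39 + 56 + 0 = 95. ✓

4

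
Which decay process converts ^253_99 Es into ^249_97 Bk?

alpha decay

ΔA = 249 − 253 = -4; ΔZ = 97 − 99 = -2.
A drops by 4 and Z drops by 2 — the signature of alpha emission.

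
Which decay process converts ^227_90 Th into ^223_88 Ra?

alpha decay

ΔA = 223 − 227 = -4; ΔZ = 88 − 90 = -2.
A drops by 4 and Z drops by 2 — the signature of alpha emission.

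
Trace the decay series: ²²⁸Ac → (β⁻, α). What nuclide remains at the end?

Start: (A, Z) = (228, 89).
After β⁻: (228, 90).
After α: (224, 88).
Z = 88 is radium.

Ra-224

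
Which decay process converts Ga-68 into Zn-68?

ΔA = 68 − 68 = 0; ΔZ = 30 − 31 = -1.
A is unchanged and Z drops by 1 — a proton has become a neutron (β⁺ emission or electron capture).

beta-plus decay or electron capture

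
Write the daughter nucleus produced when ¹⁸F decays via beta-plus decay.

O-18

Beta-plus decay: mass number changes by +0, atomic number by -1.
A: 18 = 18; Z: 9 − 1 = 8.
Z = 8 is oxygen, so the daughter is ¹⁸O.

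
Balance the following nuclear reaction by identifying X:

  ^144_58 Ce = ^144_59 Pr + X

beta-minus particle

Conserve mass number: 144 = 144 + A, so A = 0.
Conserve atomic number: 58 = 59 + Z, so Z = -1.
A = 0 and Z = -1 is ^0_-1 e — a beta-minus particle.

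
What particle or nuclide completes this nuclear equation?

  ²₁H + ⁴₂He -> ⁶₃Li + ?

gamma ray

Conserve mass number: 2 + 4 = 6 + A, so A = 0.
Conserve atomic number: 1 + 2 = 3 + Z, so Z = 0.
A = 0 and Z = 0 is ⁰₀γ — a gamma ray.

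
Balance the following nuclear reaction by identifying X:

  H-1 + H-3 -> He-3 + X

Conserve mass number: 1 + 3 = 3 + A, so A = 1.
Conserve atomic number: 1 + 1 = 2 + Z, so Z = 0.
A = 1 and Z = 0 is n — a neutron.

neutron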